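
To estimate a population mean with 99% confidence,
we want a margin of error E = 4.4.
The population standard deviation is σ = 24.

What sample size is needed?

z_0.005 = 2.576
n = (z×σ/E)² = (2.576×24/4.4)²
n = 197.4280
Round up: n = 198

Answer: n = 198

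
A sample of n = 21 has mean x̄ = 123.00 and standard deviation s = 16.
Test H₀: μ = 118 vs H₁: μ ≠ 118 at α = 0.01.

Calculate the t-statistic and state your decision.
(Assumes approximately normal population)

df = n - 1 = 20
SE = s/√n = 16/√21 = 3.4915
t = (x̄ - μ₀)/SE = (123.00 - 118)/3.4915 = 1.4320
Critical value: t_{0.005,20} = ±2.845
p-value ≈ 0.1676
Decision: fail to reject H₀

Answer: t = 1.4320, fail to reject H₀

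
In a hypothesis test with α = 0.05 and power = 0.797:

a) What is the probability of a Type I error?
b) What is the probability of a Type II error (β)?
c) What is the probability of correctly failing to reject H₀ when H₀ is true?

Answer: a) 0.05, b) 0.203, c) 0.95

Derivation:
a) Type I error probability = α = 0.05
b) Power = P(reject H₀ | H₁ true) = 1 - β = 0.797, so Type II error probability = β = 1 - Power = 0.203
c) P(fail to reject H₀ | H₀ true) = 1 - α = 0.95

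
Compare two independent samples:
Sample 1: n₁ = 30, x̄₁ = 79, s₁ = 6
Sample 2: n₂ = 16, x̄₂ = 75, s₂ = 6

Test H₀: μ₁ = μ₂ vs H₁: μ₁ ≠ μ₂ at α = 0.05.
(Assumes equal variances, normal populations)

Answer: t = 2.1535, reject H₀

Derivation:
Pooled variance: s²_p = [29×6² + 15×6²]/(44) = 36.0000
s_p = 6.0000
SE = s_p×√(1/n₁ + 1/n₂) = 6.0000×√(1/30 + 1/16) = 1.8574
t = (x̄₁ - x̄₂)/SE = (79 - 75)/1.8574 = 2.1535
df = 44, t-critical = ±2.015
Decision: reject H₀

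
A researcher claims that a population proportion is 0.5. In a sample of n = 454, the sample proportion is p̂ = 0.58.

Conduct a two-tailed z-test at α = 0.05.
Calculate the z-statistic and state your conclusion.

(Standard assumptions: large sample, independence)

H₀: p = 0.5, H₁: p ≠ 0.5
Standard error: SE = √(p₀(1-p₀)/n) = √(0.5×0.5/454) = 0.023466
z-statistic: z = (p̂ - p₀)/SE = (0.58 - 0.5)/0.023466 = 3.4092
Critical value: z_0.025 = ±1.960
p-value = 0.0007
Decision: reject H₀ at α = 0.05

Answer: z = 3.4092, reject H₀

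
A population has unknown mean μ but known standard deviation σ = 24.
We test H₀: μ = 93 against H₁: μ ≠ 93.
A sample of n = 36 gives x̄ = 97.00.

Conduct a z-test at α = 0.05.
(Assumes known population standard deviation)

Answer: z = 1.0000, fail to reject H₀

Derivation:
Standard error: SE = σ/√n = 24/√36 = 4.0000
z-statistic: z = (x̄ - μ₀)/SE = (97.00 - 93)/4.0000 = 1.0000
Critical value: ±1.960
p-value = 0.3173
Decision: fail to reject H₀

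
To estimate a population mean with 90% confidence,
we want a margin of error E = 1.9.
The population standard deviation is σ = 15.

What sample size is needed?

Answer: n = 169

Derivation:
z_0.05 = 1.645
n = (z×σ/E)² = (1.645×15/1.9)²
n = 168.6581
Round up: n = 169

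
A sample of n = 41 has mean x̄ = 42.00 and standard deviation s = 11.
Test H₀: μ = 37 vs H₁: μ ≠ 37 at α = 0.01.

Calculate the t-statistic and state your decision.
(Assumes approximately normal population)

df = n - 1 = 40
SE = s/√n = 11/√41 = 1.7179
t = (x̄ - μ₀)/SE = (42.00 - 37)/1.7179 = 2.9105
Critical value: t_{0.005,40} = ±2.704
p-value ≈ 0.0059
Decision: reject H₀

Answer: t = 2.9105, reject H₀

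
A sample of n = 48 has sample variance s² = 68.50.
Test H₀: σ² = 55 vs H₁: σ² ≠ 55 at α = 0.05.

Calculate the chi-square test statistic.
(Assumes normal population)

Answer: χ² = 58.5364, fail to reject H₀

Derivation:
df = n - 1 = 47
χ² = (n-1)s²/σ₀² = 47×68.50/55 = 58.5364
Critical values: χ²_{0.975,47} = 29.956, χ²_{0.025,47} = 67.821
Rejection region: χ² < 29.956 or χ² > 67.821
Decision: fail to reject H₀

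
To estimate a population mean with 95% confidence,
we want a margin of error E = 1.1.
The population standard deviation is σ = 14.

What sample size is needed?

z_0.025 = 1.960
n = (z×σ/E)² = (1.960×14/1.1)²
n = 622.2757
Round up: n = 623

Answer: n = 623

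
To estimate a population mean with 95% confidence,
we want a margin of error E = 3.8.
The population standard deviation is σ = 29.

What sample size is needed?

Answer: n = 224

Derivation:
z_0.025 = 1.960
n = (z×σ/E)² = (1.960×29/3.8)²
n = 223.7386
Round up: n = 224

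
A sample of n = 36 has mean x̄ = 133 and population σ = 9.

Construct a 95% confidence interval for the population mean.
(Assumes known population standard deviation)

Confidence level: 95%, α = 0.05
z_0.025 = 1.960
SE = σ/√n = 9/√36 = 1.5000
Margin of error = 1.960 × 1.5000 = 2.9400
CI: x̄ ± margin = 133 ± 2.9400
CI: (130.0600, 135.9400)

Answer: (130.0600, 135.9400)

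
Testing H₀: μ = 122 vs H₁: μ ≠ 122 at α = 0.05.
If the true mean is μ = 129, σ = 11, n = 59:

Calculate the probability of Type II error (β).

Answer: β ≈ 0.0017

Derivation:
SE = σ/√n = 11/√59 = 1.4321
Critical values: μ₀ ± z_0.025×SE = 122 ± 1.960×1.4321
Acceptance region: (119.1931, 124.8069)
Under H₁ (μ = 129): z_high = (124.8069 - 129)/1.4321 = -2.9279, z_low = (119.1931 - 129)/1.4321 = -6.8479
β = P(not reject | H₁) = Φ(-2.9279) - Φ(-6.8479) ≈ 0.0017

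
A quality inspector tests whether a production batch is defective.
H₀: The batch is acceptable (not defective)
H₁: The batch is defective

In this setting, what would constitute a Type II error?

Type I error: rejecting H₀ when it is actually true (false positive).
Type II error: failing to reject H₀ when H₁ is actually true (false negative).

Answer: Shipping a defective batch to customers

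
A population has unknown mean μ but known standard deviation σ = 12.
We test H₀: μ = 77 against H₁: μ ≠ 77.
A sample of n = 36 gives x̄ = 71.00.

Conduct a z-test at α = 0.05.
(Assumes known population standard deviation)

Answer: z = -3.0000, reject H₀

Derivation:
Standard error: SE = σ/√n = 12/√36 = 2.0000
z-statistic: z = (x̄ - μ₀)/SE = (71.00 - 77)/2.0000 = -3.0000
Critical value: ±1.960
p-value = 0.0027
Decision: reject H₀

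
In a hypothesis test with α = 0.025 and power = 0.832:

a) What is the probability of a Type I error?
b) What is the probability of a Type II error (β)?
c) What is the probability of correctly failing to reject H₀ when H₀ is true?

Answer: a) 0.025, b) 0.168, c) 0.975

Derivation:
a) Type I error probability = α = 0.025
b) Power = P(reject H₀ | H₁ true) = 1 - β = 0.832, so Type II error probability = β = 1 - Power = 0.168
c) P(fail to reject H₀ | H₀ true) = 1 - α = 0.975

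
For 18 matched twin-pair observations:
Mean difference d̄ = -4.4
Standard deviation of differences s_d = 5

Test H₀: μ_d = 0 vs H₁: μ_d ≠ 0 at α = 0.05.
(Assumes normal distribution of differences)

Answer: t = -3.7336, reject H₀

Derivation:
df = n - 1 = 17
SE = s_d/√n = 5/√18 = 1.1785
t = d̄/SE = -4.4/1.1785 = -3.7336
Critical value: t_{0.025,17} = ±2.110
p-value ≈ 0.0017
Decision: reject H₀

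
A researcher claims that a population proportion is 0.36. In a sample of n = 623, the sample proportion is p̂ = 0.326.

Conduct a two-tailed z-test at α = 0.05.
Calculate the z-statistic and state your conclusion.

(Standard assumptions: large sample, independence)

H₀: p = 0.36, H₁: p ≠ 0.36
Standard error: SE = √(p₀(1-p₀)/n) = √(0.36×0.64/623) = 0.019231
z-statistic: z = (p̂ - p₀)/SE = (0.326 - 0.36)/0.019231 = -1.7680
Critical value: z_0.025 = ±1.960
p-value = 0.0771
Decision: fail to reject H₀ at α = 0.05

Answer: z = -1.7680, fail to reject H₀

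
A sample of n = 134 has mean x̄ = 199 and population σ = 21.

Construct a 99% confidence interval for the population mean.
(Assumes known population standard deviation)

Answer: (194.3269, 203.6731)

Derivation:
Confidence level: 99%, α = 0.01
z_0.005 = 2.576
SE = σ/√n = 21/√134 = 1.8141
Margin of error = 2.576 × 1.8141 = 4.6731
CI: x̄ ± margin = 199 ± 4.6731
CI: (194.3269, 203.6731)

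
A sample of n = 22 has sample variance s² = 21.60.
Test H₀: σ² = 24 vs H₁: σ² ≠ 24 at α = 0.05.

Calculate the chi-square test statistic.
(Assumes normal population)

Answer: χ² = 18.9000, fail to reject H₀

Derivation:
df = n - 1 = 21
χ² = (n-1)s²/σ₀² = 21×21.60/24 = 18.9000
Critical values: χ²_{0.975,21} = 10.283, χ²_{0.025,21} = 35.479
Rejection region: χ² < 10.283 or χ² > 35.479
Decision: fail to reject H₀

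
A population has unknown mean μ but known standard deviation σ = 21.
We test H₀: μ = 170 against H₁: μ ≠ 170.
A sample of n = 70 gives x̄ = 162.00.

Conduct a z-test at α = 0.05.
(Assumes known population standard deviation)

Answer: z = -3.1873, reject H₀

Derivation:
Standard error: SE = σ/√n = 21/√70 = 2.5100
z-statistic: z = (x̄ - μ₀)/SE = (162.00 - 170)/2.5100 = -3.1873
Critical value: ±1.960
p-value = 0.0014
Decision: reject H₀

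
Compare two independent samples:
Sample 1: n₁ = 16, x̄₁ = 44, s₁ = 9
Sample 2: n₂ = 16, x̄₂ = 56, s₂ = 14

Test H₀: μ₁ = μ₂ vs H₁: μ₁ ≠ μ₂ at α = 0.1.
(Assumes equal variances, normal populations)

Pooled variance: s²_p = [15×9² + 15×14²]/(30) = 138.5000
s_p = 11.7686
SE = s_p×√(1/n₁ + 1/n₂) = 11.7686×√(1/16 + 1/16) = 4.1608
t = (x̄₁ - x̄₂)/SE = (44 - 56)/4.1608 = -2.8841
df = 30, t-critical = ±1.697
Decision: reject H₀

Answer: t = -2.8841, reject H₀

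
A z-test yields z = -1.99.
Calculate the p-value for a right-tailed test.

For z = -1.99:
p = P(Z > -1.99) = 1 - Φ(-1.99) = 0.9767

Answer: p-value ≈ 0.9767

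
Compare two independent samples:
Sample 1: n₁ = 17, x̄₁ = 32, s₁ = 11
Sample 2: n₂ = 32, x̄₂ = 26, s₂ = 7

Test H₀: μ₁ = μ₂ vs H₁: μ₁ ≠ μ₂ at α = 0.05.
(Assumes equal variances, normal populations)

Pooled variance: s²_p = [16×11² + 31×7²]/(47) = 73.5106
s_p = 8.5738
SE = s_p×√(1/n₁ + 1/n₂) = 8.5738×√(1/17 + 1/32) = 2.5732
t = (x̄₁ - x̄₂)/SE = (32 - 26)/2.5732 = 2.3317
df = 47, t-critical = ±2.012
Decision: reject H₀

Answer: t = 2.3317, reject H₀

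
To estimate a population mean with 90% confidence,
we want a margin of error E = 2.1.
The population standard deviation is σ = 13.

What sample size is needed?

Answer: n = 104

Derivation:
z_0.05 = 1.645
n = (z×σ/E)² = (1.645×13/2.1)²
n = 103.7003
Round up: n = 104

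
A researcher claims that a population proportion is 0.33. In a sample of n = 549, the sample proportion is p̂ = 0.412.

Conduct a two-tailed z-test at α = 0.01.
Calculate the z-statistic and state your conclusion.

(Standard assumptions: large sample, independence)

H₀: p = 0.33, H₁: p ≠ 0.33
Standard error: SE = √(p₀(1-p₀)/n) = √(0.33×0.67/549) = 0.020068
z-statistic: z = (p̂ - p₀)/SE = (0.412 - 0.33)/0.020068 = 4.0861
Critical value: z_0.005 = ±2.576
p-value < 0.0001
Decision: reject H₀ at α = 0.01

Answer: z = 4.0861, reject H₀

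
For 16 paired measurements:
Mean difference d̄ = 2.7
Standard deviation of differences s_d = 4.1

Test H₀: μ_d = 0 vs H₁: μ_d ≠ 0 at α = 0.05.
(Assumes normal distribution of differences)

Answer: t = 2.6341, reject H₀

Derivation:
df = n - 1 = 15
SE = s_d/√n = 4.1/√16 = 1.0250
t = d̄/SE = 2.7/1.0250 = 2.6341
Critical value: t_{0.025,15} = ±2.131
p-value ≈ 0.0188
Decision: reject H₀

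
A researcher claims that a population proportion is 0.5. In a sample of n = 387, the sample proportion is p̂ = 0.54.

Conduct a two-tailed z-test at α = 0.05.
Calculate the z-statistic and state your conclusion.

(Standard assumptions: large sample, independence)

H₀: p = 0.5, H₁: p ≠ 0.5
Standard error: SE = √(p₀(1-p₀)/n) = √(0.5×0.5/387) = 0.025416
z-statistic: z = (p̂ - p₀)/SE = (0.54 - 0.5)/0.025416 = 1.5738
Critical value: z_0.025 = ±1.960
p-value = 0.1155
Decision: fail to reject H₀ at α = 0.05

Answer: z = 1.5738, fail to reject H₀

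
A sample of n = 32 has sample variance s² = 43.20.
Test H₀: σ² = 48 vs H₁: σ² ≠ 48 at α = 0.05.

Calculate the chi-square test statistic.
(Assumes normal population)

Answer: χ² = 27.9000, fail to reject H₀

Derivation:
df = n - 1 = 31
χ² = (n-1)s²/σ₀² = 31×43.20/48 = 27.9000
Critical values: χ²_{0.975,31} = 17.539, χ²_{0.025,31} = 48.232
Rejection region: χ² < 17.539 or χ² > 48.232
Decision: fail to reject H₀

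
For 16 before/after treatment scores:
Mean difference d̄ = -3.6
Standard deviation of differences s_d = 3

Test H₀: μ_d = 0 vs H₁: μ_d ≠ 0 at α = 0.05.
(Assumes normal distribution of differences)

Answer: t = -4.8000, reject H₀

Derivation:
df = n - 1 = 15
SE = s_d/√n = 3/√16 = 0.7500
t = d̄/SE = -3.6/0.7500 = -4.8000
Critical value: t_{0.025,15} = ±2.131
p-value ≈ 0.0002
Decision: reject H₀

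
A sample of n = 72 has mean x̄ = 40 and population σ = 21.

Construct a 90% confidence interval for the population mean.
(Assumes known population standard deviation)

Confidence level: 90%, α = 0.1
z_0.05 = 1.645
SE = σ/√n = 21/√72 = 2.4749
Margin of error = 1.645 × 2.4749 = 4.0712
CI: x̄ ± margin = 40 ± 4.0712
CI: (35.9288, 44.0712)

Answer: (35.9288, 44.0712)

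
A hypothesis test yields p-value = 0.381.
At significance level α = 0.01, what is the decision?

Compare p-value to α:
0.381 ≥ 0.01
Decision: fail to reject H₀

Answer: fail to reject H₀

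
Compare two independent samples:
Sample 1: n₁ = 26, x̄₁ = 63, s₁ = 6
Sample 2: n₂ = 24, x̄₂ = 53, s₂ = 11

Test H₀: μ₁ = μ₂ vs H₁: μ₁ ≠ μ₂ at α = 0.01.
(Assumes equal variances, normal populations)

Answer: t = 4.0331, reject H₀

Derivation:
Pooled variance: s²_p = [25×6² + 23×11²]/(48) = 76.7292
s_p = 8.7595
SE = s_p×√(1/n₁ + 1/n₂) = 8.7595×√(1/26 + 1/24) = 2.4795
t = (x̄₁ - x̄₂)/SE = (63 - 53)/2.4795 = 4.0331
df = 48, t-critical = ±2.682
Decision: reject H₀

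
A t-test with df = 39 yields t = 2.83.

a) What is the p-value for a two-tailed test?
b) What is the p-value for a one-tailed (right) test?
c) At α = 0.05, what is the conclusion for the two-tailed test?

Answer: a) 0.0073, b) 0.0037, c) reject H₀

Derivation:
Using t-distribution with df = 39:
a) Two-tailed: p = 2×P(T > 2.83) = 0.0073
b) One-tailed: p = P(T > 2.83) = 0.0037
c) 0.0073 < 0.05, reject H₀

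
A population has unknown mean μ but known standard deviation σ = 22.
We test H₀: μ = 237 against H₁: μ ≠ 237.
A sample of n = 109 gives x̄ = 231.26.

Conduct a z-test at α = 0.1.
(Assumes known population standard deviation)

Standard error: SE = σ/√n = 22/√109 = 2.1072
z-statistic: z = (x̄ - μ₀)/SE = (231.26 - 237)/2.1072 = -2.7240
Critical value: ±1.645
p-value = 0.0064
Decision: reject H₀

Answer: z = -2.7240, reject H₀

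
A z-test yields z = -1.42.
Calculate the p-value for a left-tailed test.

Answer: p-value ≈ 0.0778

Derivation:
For z = -1.42:
p = P(Z < -1.42) = Φ(-1.42) = 0.0778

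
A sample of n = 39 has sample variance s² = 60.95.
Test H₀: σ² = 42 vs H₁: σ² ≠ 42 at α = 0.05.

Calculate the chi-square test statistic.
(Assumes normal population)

Answer: χ² = 55.1452, fail to reject H₀

Derivation:
df = n - 1 = 38
χ² = (n-1)s²/σ₀² = 38×60.95/42 = 55.1452
Critical values: χ²_{0.975,38} = 22.878, χ²_{0.025,38} = 56.896
Rejection region: χ² < 22.878 or χ² > 56.896
Decision: fail to reject H₀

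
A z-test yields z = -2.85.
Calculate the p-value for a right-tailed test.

Answer: p-value ≈ 0.9978

Derivation:
For z = -2.85:
p = P(Z > -2.85) = 1 - Φ(-2.85) = 0.9978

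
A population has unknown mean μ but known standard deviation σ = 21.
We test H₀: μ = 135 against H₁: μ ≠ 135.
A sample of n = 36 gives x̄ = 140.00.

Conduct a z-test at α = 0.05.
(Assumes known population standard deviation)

Answer: z = 1.4286, fail to reject H₀

Derivation:
Standard error: SE = σ/√n = 21/√36 = 3.5000
z-statistic: z = (x̄ - μ₀)/SE = (140.00 - 135)/3.5000 = 1.4286
Critical value: ±1.960
p-value = 0.1531
Decision: fail to reject H₀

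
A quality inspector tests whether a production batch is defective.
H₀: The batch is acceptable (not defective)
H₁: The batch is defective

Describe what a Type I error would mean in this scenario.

A Type I error (probability α) occurs when we reject a true H₀.
A Type II error (probability β) occurs when we fail to reject a false H₀.

Answer: Rejecting an acceptable batch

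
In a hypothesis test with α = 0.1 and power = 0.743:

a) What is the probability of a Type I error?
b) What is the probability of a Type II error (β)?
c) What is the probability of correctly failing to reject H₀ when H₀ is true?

Answer: a) 0.1, b) 0.257, c) 0.9

Derivation:
a) Type I error probability = α = 0.1
b) Power = P(reject H₀ | H₁ true) = 1 - β = 0.743, so Type II error probability = β = 1 - Power = 0.257
c) P(fail to reject H₀ | H₀ true) = 1 - α = 0.9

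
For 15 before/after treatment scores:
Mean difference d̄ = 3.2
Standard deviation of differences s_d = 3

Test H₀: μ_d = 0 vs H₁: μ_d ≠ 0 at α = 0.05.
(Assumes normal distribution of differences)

df = n - 1 = 14
SE = s_d/√n = 3/√15 = 0.7746
t = d̄/SE = 3.2/0.7746 = 4.1312
Critical value: t_{0.025,14} = ±2.145
p-value ≈ 0.0010
Decision: reject H₀

Answer: t = 4.1312, reject H₀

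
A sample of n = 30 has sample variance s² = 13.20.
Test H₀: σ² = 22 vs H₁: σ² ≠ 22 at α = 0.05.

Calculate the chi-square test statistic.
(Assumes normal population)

df = n - 1 = 29
χ² = (n-1)s²/σ₀² = 29×13.20/22 = 17.4000
Critical values: χ²_{0.975,29} = 16.047, χ²_{0.025,29} = 45.722
Rejection region: χ² < 16.047 or χ² > 45.722
Decision: fail to reject H₀

Answer: χ² = 17.4000, fail to reject H₀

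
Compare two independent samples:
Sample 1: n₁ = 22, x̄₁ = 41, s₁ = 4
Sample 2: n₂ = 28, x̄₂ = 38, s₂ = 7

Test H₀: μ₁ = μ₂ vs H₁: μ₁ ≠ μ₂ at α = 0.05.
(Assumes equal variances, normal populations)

Pooled variance: s²_p = [21×4² + 27×7²]/(48) = 34.5625
s_p = 5.8790
SE = s_p×√(1/n₁ + 1/n₂) = 5.8790×√(1/22 + 1/28) = 1.6749
t = (x̄₁ - x̄₂)/SE = (41 - 38)/1.6749 = 1.7912
df = 48, t-critical = ±2.011
Decision: fail to reject H₀

Answer: t = 1.7912, fail to reject H₀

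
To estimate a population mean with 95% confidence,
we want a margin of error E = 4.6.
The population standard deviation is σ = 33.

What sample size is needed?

Answer: n = 198

Derivation:
z_0.025 = 1.960
n = (z×σ/E)² = (1.960×33/4.6)²
n = 197.7081
Round up: n = 198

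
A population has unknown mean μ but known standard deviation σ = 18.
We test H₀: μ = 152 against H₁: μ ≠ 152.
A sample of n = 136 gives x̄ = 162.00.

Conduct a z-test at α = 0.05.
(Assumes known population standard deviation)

Answer: z = 6.4788, reject H₀

Derivation:
Standard error: SE = σ/√n = 18/√136 = 1.5435
z-statistic: z = (x̄ - μ₀)/SE = (162.00 - 152)/1.5435 = 6.4788
Critical value: ±1.960
p-value < 0.0001
Decision: reject H₀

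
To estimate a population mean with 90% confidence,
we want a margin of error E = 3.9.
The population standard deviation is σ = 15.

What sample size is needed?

z_0.05 = 1.645
n = (z×σ/E)² = (1.645×15/3.9)²
n = 40.0300
Round up: n = 41

Answer: n = 41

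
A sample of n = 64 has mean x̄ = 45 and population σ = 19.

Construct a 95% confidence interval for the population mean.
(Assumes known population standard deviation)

Answer: (40.3450, 49.6550)

Derivation:
Confidence level: 95%, α = 0.05
z_0.025 = 1.960
SE = σ/√n = 19/√64 = 2.3750
Margin of error = 1.960 × 2.3750 = 4.6550
CI: x̄ ± margin = 45 ± 4.6550
CI: (40.3450, 49.6550)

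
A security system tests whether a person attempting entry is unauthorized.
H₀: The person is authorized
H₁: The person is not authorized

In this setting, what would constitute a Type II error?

A Type I error (probability α) occurs when we reject a true H₀.
A Type II error (probability β) occurs when we fail to reject a false H₀.

Answer: Granting entry to an unauthorized person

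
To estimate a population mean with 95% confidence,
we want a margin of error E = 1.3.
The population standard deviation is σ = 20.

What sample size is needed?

Answer: n = 910

Derivation:
z_0.025 = 1.960
n = (z×σ/E)² = (1.960×20/1.3)²
n = 909.2544
Round up: n = 910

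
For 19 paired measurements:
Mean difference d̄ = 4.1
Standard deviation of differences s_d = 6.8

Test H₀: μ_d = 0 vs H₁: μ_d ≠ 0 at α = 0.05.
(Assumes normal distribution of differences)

df = n - 1 = 18
SE = s_d/√n = 6.8/√19 = 1.5600
t = d̄/SE = 4.1/1.5600 = 2.6282
Critical value: t_{0.025,18} = ±2.101
p-value ≈ 0.0171
Decision: reject H₀

Answer: t = 2.6282, reject H₀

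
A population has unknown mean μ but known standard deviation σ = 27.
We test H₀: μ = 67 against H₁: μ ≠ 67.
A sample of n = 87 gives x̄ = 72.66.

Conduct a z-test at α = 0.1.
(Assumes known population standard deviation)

Answer: z = 1.9553, reject H₀

Derivation:
Standard error: SE = σ/√n = 27/√87 = 2.8947
z-statistic: z = (x̄ - μ₀)/SE = (72.66 - 67)/2.8947 = 1.9553
Critical value: ±1.645
p-value = 0.0505
Decision: reject H₀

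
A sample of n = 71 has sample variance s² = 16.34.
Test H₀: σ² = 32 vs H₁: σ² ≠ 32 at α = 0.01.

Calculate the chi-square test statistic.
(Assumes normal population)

Answer: χ² = 35.7437, reject H₀

Derivation:
df = n - 1 = 70
χ² = (n-1)s²/σ₀² = 70×16.34/32 = 35.7437
Critical values: χ²_{0.995,70} = 43.275, χ²_{0.005,70} = 104.215
Rejection region: χ² < 43.275 or χ² > 104.215
Decision: reject H₀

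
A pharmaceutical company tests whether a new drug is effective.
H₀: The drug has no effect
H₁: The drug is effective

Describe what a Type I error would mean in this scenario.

Answer: Concluding the drug is effective when it actually has no effect

Derivation:
A Type I error (probability α) occurs when we reject a true H₀.
A Type II error (probability β) occurs when we fail to reject a false H₀.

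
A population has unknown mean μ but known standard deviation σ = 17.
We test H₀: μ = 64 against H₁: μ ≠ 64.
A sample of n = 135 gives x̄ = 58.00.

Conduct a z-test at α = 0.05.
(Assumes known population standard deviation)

Answer: z = -4.1009, reject H₀

Derivation:
Standard error: SE = σ/√n = 17/√135 = 1.4631
z-statistic: z = (x̄ - μ₀)/SE = (58.00 - 64)/1.4631 = -4.1009
Critical value: ±1.960
p-value < 0.0001
Decision: reject H₀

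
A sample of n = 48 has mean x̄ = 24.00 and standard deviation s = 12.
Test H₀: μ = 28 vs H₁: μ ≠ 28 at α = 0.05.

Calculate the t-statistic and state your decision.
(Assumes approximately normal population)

Answer: t = -2.3093, reject H₀

Derivation:
df = n - 1 = 47
SE = s/√n = 12/√48 = 1.7321
t = (x̄ - μ₀)/SE = (24.00 - 28)/1.7321 = -2.3093
Critical value: t_{0.025,47} = ±2.012
p-value ≈ 0.0254
Decision: reject H₀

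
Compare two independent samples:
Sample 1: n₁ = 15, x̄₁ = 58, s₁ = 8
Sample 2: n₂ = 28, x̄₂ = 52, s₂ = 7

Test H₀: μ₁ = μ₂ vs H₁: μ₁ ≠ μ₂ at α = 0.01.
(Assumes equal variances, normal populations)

Pooled variance: s²_p = [14×8² + 27×7²]/(41) = 54.1220
s_p = 7.3568
SE = s_p×√(1/n₁ + 1/n₂) = 7.3568×√(1/15 + 1/28) = 2.3540
t = (x̄₁ - x̄₂)/SE = (58 - 52)/2.3540 = 2.5489
df = 41, t-critical = ±2.701
Decision: fail to reject H₀

Answer: t = 2.5489, fail to reject H₀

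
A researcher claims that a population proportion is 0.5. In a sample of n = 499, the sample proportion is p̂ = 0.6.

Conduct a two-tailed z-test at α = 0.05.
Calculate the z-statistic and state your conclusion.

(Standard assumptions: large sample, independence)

Answer: z = 4.4677, reject H₀

Derivation:
H₀: p = 0.5, H₁: p ≠ 0.5
Standard error: SE = √(p₀(1-p₀)/n) = √(0.5×0.5/499) = 0.022383
z-statistic: z = (p̂ - p₀)/SE = (0.6 - 0.5)/0.022383 = 4.4677
Critical value: z_0.025 = ±1.960
p-value < 0.0001
Decision: reject H₀ at α = 0.05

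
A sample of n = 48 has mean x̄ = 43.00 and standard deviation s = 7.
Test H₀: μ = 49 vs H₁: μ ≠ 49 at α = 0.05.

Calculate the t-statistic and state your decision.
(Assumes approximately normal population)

Answer: t = -5.9382, reject H₀

Derivation:
df = n - 1 = 47
SE = s/√n = 7/√48 = 1.0104
t = (x̄ - μ₀)/SE = (43.00 - 49)/1.0104 = -5.9382
Critical value: t_{0.025,47} = ±2.012
p-value < 0.0001
Decision: reject H₀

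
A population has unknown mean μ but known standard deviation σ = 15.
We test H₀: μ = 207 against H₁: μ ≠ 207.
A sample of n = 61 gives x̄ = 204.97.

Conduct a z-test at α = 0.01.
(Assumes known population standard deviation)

Standard error: SE = σ/√n = 15/√61 = 1.9206
z-statistic: z = (x̄ - μ₀)/SE = (204.97 - 207)/1.9206 = -1.0570
Critical value: ±2.576
p-value = 0.2905
Decision: fail to reject H₀

Answer: z = -1.0570, fail to reject H₀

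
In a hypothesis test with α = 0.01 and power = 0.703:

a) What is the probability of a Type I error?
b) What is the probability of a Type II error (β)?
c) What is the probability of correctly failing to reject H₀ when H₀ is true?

a) Type I error probability = α = 0.01
b) Power = P(reject H₀ | H₁ true) = 1 - β = 0.703, so Type II error probability = β = 1 - Power = 0.297
c) P(fail to reject H₀ | H₀ true) = 1 - α = 0.99

Answer: a) 0.01, b) 0.297, c) 0.99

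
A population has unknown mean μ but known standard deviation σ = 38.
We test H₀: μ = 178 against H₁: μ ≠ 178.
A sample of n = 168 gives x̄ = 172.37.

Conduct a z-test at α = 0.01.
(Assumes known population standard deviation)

Answer: z = -1.9203, fail to reject H₀

Derivation:
Standard error: SE = σ/√n = 38/√168 = 2.9318
z-statistic: z = (x̄ - μ₀)/SE = (172.37 - 178)/2.9318 = -1.9203
Critical value: ±2.576
p-value = 0.0548
Decision: fail to reject H₀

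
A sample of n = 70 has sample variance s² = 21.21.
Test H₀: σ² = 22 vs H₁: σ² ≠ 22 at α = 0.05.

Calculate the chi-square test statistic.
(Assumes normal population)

df = n - 1 = 69
χ² = (n-1)s²/σ₀² = 69×21.21/22 = 66.5223
Critical values: χ²_{0.975,69} = 47.924, χ²_{0.025,69} = 93.856
Rejection region: χ² < 47.924 or χ² > 93.856
Decision: fail to reject H₀

Answer: χ² = 66.5223, fail to reject H₀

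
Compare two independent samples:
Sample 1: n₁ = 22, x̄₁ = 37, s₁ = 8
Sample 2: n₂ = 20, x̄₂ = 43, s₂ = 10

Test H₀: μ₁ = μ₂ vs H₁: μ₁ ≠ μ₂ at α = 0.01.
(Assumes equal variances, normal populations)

Pooled variance: s²_p = [21×8² + 19×10²]/(40) = 81.1000
s_p = 9.0056
SE = s_p×√(1/n₁ + 1/n₂) = 9.0056×√(1/22 + 1/20) = 2.7823
t = (x̄₁ - x̄₂)/SE = (37 - 43)/2.7823 = -2.1565
df = 40, t-critical = ±2.704
Decision: fail to reject H₀

Answer: t = -2.1565, fail to reject H₀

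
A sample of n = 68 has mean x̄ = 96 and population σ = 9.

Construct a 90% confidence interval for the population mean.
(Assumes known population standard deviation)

Answer: (94.2046, 97.7954)

Derivation:
Confidence level: 90%, α = 0.1
z_0.05 = 1.645
SE = σ/√n = 9/√68 = 1.0914
Margin of error = 1.645 × 1.0914 = 1.7954
CI: x̄ ± margin = 96 ± 1.7954
CI: (94.2046, 97.7954)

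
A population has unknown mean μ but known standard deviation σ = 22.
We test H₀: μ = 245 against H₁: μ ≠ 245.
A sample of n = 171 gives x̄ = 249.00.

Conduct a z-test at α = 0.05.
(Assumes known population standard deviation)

Answer: z = 2.3776, reject H₀

Derivation:
Standard error: SE = σ/√n = 22/√171 = 1.6824
z-statistic: z = (x̄ - μ₀)/SE = (249.00 - 245)/1.6824 = 2.3776
Critical value: ±1.960
p-value = 0.0174
Decision: reject H₀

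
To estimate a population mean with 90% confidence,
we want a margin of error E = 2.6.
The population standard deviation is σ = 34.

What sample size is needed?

z_0.05 = 1.645
n = (z×σ/E)² = (1.645×34/2.6)²
n = 462.7463
Round up: n = 463

Answer: n = 463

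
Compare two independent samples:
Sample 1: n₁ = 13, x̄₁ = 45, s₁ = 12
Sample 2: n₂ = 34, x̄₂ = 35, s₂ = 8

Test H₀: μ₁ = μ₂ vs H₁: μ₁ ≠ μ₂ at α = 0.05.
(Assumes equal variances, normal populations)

Answer: t = 3.3197, reject H₀

Derivation:
Pooled variance: s²_p = [12×12² + 33×8²]/(45) = 85.3333
s_p = 9.2376
SE = s_p×√(1/n₁ + 1/n₂) = 9.2376×√(1/13 + 1/34) = 3.0123
t = (x̄₁ - x̄₂)/SE = (45 - 35)/3.0123 = 3.3197
df = 45, t-critical = ±2.014
Decision: reject H₀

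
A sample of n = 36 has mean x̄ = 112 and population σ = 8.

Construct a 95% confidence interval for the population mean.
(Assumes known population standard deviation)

Answer: (109.3867, 114.6133)

Derivation:
Confidence level: 95%, α = 0.05
z_0.025 = 1.960
SE = σ/√n = 8/√36 = 1.3333
Margin of error = 1.960 × 1.3333 = 2.6133
CI: x̄ ± margin = 112 ± 2.6133
CI: (109.3867, 114.6133)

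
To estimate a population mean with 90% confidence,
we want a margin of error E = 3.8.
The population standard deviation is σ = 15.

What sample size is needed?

Answer: n = 43

Derivation:
z_0.05 = 1.645
n = (z×σ/E)² = (1.645×15/3.8)²
n = 42.1645
Round up: n = 43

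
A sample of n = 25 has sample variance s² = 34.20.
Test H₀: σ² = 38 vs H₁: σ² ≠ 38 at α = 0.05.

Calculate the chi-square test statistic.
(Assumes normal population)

Answer: χ² = 21.6000, fail to reject H₀

Derivation:
df = n - 1 = 24
χ² = (n-1)s²/σ₀² = 24×34.20/38 = 21.6000
Critical values: χ²_{0.975,24} = 12.401, χ²_{0.025,24} = 39.364
Rejection region: χ² < 12.401 or χ² > 39.364
Decision: fail to reject H₀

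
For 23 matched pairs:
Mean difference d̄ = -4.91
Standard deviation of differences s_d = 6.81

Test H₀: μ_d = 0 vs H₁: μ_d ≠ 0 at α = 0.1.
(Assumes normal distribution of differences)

df = n - 1 = 22
SE = s_d/√n = 6.81/√23 = 1.4200
t = d̄/SE = -4.91/1.4200 = -3.4577
Critical value: t_{0.05,22} = ±1.717
p-value ≈ 0.0022
Decision: reject H₀

Answer: t = -3.4577, reject H₀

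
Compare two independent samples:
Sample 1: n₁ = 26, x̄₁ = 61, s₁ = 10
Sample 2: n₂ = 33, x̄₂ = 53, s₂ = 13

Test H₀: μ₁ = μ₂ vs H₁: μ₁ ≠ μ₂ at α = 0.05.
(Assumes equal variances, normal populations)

Answer: t = 2.5901, reject H₀

Derivation:
Pooled variance: s²_p = [25×10² + 32×13²]/(57) = 138.7368
s_p = 11.7787
SE = s_p×√(1/n₁ + 1/n₂) = 11.7787×√(1/26 + 1/33) = 3.0887
t = (x̄₁ - x̄₂)/SE = (61 - 53)/3.0887 = 2.5901
df = 57, t-critical = ±2.002
Decision: reject H₀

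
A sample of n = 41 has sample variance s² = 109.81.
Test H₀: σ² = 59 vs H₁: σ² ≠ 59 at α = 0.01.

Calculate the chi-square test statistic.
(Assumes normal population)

Answer: χ² = 74.4475, reject H₀

Derivation:
df = n - 1 = 40
χ² = (n-1)s²/σ₀² = 40×109.81/59 = 74.4475
Critical values: χ²_{0.995,40} = 20.707, χ²_{0.005,40} = 66.766
Rejection region: χ² < 20.707 or χ² > 66.766
Decision: reject H₀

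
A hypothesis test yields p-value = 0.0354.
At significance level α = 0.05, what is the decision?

Answer: reject H₀

Derivation:
Compare p-value to α:
0.0354 < 0.05
Decision: reject H₀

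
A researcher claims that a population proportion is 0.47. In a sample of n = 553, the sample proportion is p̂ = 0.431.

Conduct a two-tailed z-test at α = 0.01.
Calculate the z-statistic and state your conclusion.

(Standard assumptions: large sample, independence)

H₀: p = 0.47, H₁: p ≠ 0.47
Standard error: SE = √(p₀(1-p₀)/n) = √(0.47×0.53/553) = 0.021224
z-statistic: z = (p̂ - p₀)/SE = (0.431 - 0.47)/0.021224 = -1.8375
Critical value: z_0.005 = ±2.576
p-value = 0.0661
Decision: fail to reject H₀ at α = 0.01

Answer: z = -1.8375, fail to reject H₀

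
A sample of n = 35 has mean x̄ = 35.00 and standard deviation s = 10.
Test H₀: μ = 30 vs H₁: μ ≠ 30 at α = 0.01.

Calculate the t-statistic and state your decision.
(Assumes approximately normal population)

df = n - 1 = 34
SE = s/√n = 10/√35 = 1.6903
t = (x̄ - μ₀)/SE = (35.00 - 30)/1.6903 = 2.9581
Critical value: t_{0.005,34} = ±2.728
p-value ≈ 0.0056
Decision: reject H₀

Answer: t = 2.9581, reject H₀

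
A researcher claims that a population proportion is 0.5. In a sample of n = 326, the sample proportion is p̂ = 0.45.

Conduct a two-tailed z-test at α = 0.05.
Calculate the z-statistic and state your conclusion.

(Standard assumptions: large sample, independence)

Answer: z = -1.8056, fail to reject H₀

Derivation:
H₀: p = 0.5, H₁: p ≠ 0.5
Standard error: SE = √(p₀(1-p₀)/n) = √(0.5×0.5/326) = 0.027692
z-statistic: z = (p̂ - p₀)/SE = (0.45 - 0.5)/0.027692 = -1.8056
Critical value: z_0.025 = ±1.960
p-value = 0.0710
Decision: fail to reject H₀ at α = 0.05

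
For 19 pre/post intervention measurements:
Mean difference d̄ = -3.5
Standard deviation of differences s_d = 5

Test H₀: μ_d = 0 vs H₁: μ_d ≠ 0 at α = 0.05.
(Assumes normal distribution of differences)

df = n - 1 = 18
SE = s_d/√n = 5/√19 = 1.1471
t = d̄/SE = -3.5/1.1471 = -3.0512
Critical value: t_{0.025,18} = ±2.101
p-value ≈ 0.0069
Decision: reject H₀

Answer: t = -3.0512, reject H₀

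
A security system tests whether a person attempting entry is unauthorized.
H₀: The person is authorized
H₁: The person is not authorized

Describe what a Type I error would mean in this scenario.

Answer: Denying entry to an authorized person

Derivation:
A Type I error (probability α) occurs when we reject a true H₀.
A Type II error (probability β) occurs when we fail to reject a false H₀.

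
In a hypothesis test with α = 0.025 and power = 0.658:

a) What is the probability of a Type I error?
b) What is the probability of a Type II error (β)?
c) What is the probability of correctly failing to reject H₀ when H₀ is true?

a) Type I error probability = α = 0.025
b) Power = P(reject H₀ | H₁ true) = 1 - β = 0.658, so Type II error probability = β = 1 - Power = 0.342
c) P(fail to reject H₀ | H₀ true) = 1 - α = 0.975

Answer: a) 0.025, b) 0.342, c) 0.975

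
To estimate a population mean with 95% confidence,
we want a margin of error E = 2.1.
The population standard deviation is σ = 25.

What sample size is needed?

Answer: n = 545

Derivation:
z_0.025 = 1.960
n = (z×σ/E)² = (1.960×25/2.1)²
n = 544.4444
Round up: n = 545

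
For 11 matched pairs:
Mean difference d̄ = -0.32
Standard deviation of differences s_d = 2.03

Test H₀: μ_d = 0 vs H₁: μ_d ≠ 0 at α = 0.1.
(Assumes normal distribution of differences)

df = n - 1 = 10
SE = s_d/√n = 2.03/√11 = 0.6121
t = d̄/SE = -0.32/0.6121 = -0.5228
Critical value: t_{0.05,10} = ±1.812
p-value ≈ 0.6125
Decision: fail to reject H₀

Answer: t = -0.5228, fail to reject H₀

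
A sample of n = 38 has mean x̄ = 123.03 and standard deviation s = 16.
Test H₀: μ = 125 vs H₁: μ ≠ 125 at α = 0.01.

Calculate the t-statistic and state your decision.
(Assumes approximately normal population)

df = n - 1 = 37
SE = s/√n = 16/√38 = 2.5955
t = (x̄ - μ₀)/SE = (123.03 - 125)/2.5955 = -0.7590
Critical value: t_{0.005,37} = ±2.715
p-value ≈ 0.4527
Decision: fail to reject H₀

Answer: t = -0.7590, fail to reject H₀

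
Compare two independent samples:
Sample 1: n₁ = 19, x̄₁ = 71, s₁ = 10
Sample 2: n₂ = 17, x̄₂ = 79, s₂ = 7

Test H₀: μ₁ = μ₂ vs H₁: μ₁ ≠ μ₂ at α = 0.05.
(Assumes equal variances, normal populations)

Answer: t = -2.7488, reject H₀

Derivation:
Pooled variance: s²_p = [18×10² + 16×7²]/(34) = 76.0000
s_p = 8.7178
SE = s_p×√(1/n₁ + 1/n₂) = 8.7178×√(1/19 + 1/17) = 2.9104
t = (x̄₁ - x̄₂)/SE = (71 - 79)/2.9104 = -2.7488
df = 34, t-critical = ±2.032
Decision: reject H₀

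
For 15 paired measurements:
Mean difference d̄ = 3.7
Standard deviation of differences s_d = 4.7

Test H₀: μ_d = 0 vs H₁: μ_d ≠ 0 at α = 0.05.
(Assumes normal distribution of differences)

Answer: t = 3.0490, reject H₀

Derivation:
df = n - 1 = 14
SE = s_d/√n = 4.7/√15 = 1.2135
t = d̄/SE = 3.7/1.2135 = 3.0490
Critical value: t_{0.025,14} = ±2.145
p-value ≈ 0.0087
Decision: reject H₀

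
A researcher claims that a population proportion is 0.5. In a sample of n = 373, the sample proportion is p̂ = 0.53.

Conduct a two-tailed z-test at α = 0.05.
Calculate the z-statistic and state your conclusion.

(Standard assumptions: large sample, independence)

Answer: z = 1.1588, fail to reject H₀

Derivation:
H₀: p = 0.5, H₁: p ≠ 0.5
Standard error: SE = √(p₀(1-p₀)/n) = √(0.5×0.5/373) = 0.025889
z-statistic: z = (p̂ - p₀)/SE = (0.53 - 0.5)/0.025889 = 1.1588
Critical value: z_0.025 = ±1.960
p-value = 0.2465
Decision: fail to reject H₀ at α = 0.05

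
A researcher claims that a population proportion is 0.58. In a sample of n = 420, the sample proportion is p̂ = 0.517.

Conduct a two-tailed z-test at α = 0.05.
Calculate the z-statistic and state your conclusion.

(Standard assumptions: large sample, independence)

H₀: p = 0.58, H₁: p ≠ 0.58
Standard error: SE = √(p₀(1-p₀)/n) = √(0.58×0.42/420) = 0.024083
z-statistic: z = (p̂ - p₀)/SE = (0.517 - 0.58)/0.024083 = -2.6160
Critical value: z_0.025 = ±1.960
p-value = 0.0089
Decision: reject H₀ at α = 0.05

Answer: z = -2.6160, reject H₀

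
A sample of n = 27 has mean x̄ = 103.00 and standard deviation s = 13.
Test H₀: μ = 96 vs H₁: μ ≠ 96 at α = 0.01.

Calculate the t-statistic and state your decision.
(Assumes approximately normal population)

df = n - 1 = 26
SE = s/√n = 13/√27 = 2.5019
t = (x̄ - μ₀)/SE = (103.00 - 96)/2.5019 = 2.7979
Critical value: t_{0.005,26} = ±2.779
p-value ≈ 0.0096
Decision: reject H₀

Answer: t = 2.7979, reject H₀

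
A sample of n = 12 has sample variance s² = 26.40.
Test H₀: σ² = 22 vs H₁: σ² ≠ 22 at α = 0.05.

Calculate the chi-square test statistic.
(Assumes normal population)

Answer: χ² = 13.2000, fail to reject H₀

Derivation:
df = n - 1 = 11
χ² = (n-1)s²/σ₀² = 11×26.40/22 = 13.2000
Critical values: χ²_{0.975,11} = 3.816, χ²_{0.025,11} = 21.920
Rejection region: χ² < 3.816 or χ² > 21.920
Decision: fail to reject H₀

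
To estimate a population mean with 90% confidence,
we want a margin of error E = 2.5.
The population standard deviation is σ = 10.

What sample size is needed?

Answer: n = 44

Derivation:
z_0.05 = 1.645
n = (z×σ/E)² = (1.645×10/2.5)²
n = 43.2964
Round up: n = 44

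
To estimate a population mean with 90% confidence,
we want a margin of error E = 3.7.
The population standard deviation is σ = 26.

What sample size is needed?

Answer: n = 134

Derivation:
z_0.05 = 1.645
n = (z×σ/E)² = (1.645×26/3.7)²
n = 133.6211
Round up: n = 134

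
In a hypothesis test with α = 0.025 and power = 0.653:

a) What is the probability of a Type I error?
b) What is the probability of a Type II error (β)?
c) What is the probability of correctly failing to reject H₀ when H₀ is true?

a) Type I error probability = α = 0.025
b) Power = P(reject H₀ | H₁ true) = 1 - β = 0.653, so Type II error probability = β = 1 - Power = 0.347
c) P(fail to reject H₀ | H₀ true) = 1 - α = 0.975

Answer: a) 0.025, b) 0.347, c) 0.975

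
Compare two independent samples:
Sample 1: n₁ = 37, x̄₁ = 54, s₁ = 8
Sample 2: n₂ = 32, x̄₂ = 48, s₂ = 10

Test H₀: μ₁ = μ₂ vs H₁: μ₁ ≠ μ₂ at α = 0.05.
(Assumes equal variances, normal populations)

Pooled variance: s²_p = [36×8² + 31×10²]/(67) = 80.6567
s_p = 8.9809
SE = s_p×√(1/n₁ + 1/n₂) = 8.9809×√(1/37 + 1/32) = 2.1680
t = (x̄₁ - x̄₂)/SE = (54 - 48)/2.1680 = 2.7675
df = 67, t-critical = ±1.996
Decision: reject H₀

Answer: t = 2.7675, reject H₀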